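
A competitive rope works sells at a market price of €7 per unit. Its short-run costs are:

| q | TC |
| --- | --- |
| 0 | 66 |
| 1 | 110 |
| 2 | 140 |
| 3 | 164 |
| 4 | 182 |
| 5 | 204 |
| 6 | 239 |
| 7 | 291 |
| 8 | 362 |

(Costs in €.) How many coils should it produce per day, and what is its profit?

q = 0 (shut down); profit = -€66

Compute π = P·q − TC at each output: q=0: -66; q=1: -103; q=2: -126; q=3: -143; q=4: -154; q=5: -169; q=6: -197; q=7: -242; q=8: -306.
Profit is highest at q = 0. Equivalently, the lowest AVC in the table is 138/5 ≈ €27.60 at q = 5, and P = €7 falls below it — price never covers variable cost, so the firm shuts down and loses only its fixed cost.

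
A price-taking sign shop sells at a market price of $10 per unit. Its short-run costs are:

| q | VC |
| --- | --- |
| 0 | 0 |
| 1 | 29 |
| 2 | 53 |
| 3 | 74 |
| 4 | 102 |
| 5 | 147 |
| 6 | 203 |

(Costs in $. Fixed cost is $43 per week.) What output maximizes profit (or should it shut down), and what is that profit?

q = 0 (shut down); profit = -$43

Profit at each row (π = 10q − TC): q=0: -43; q=1: -62; q=2: -76; q=3: -87; q=4: -105; q=5: -140; q=6: -186.
Profit is highest at q = 0. Equivalently, the lowest AVC in the table is 74/3 ≈ $24.67 at q = 3, and P = $10 falls below it — price never covers variable cost, so the firm shuts down and loses only its fixed cost.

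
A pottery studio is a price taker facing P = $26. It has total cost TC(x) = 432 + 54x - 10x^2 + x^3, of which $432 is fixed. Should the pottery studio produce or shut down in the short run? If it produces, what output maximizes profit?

Shut down

Strip out fixed cost: VC = 54x - 10x^2 + x^3. Then AVC = 54 - 10x + x^2 and MC = 54 - 20x + 3x^2.
AVC is minimized where dAVC/dx = -10 + 2x = 0, at x = 5; min AVC = 54 - 10·5 + 5^2 = $29.
P = $26 lies below min AVC = $29; no output level covers variable cost.
Shutting down limits the loss to fixed cost, $432.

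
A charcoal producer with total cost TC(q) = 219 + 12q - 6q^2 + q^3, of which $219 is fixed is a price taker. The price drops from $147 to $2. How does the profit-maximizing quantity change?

Output falls from 9 to 0 (the firm shuts down)

AVC = 12 - 6q + q^2, minimized at q = 3 where min AVC = $3. MC = 12 - 12q + 3q^2.
With P = $147 above the shutdown price, P = MC gives q = 9.
At P = $2 < min AVC = $3, price no longer covers variable cost at any output, so the firm shuts down: q = 0.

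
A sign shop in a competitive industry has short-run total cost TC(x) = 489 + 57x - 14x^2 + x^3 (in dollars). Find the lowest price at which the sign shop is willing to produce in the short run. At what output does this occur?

The shutdown price is the minimum of AVC. VC = 57x - 14x^2 + x^3, so AVC = 57 - 14x + x^2.
At the minimum of AVC, MC = AVC. MC = 57 - 28x + 3x^2; setting MC = AVC gives 2x^2 - 14x = 0, so x = 7. min AVC = 8.
The firm shuts down for any P below $8.

$8 per unit, at x = 7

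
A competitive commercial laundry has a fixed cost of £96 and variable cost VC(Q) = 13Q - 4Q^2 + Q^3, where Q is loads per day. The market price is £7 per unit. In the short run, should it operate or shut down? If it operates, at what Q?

From TC, MC = TC'(Q) = 13 - 8Q + 3Q^2 and AVC = VC/Q = 13 - 4Q + Q^2.
The AVC parabola has its vertex at Q = 4/2 = 2, where AVC = 13 - 4·2 + 2^2 = £9.
With P < min AVC (£7 < £9), every unit sold adds to the loss.
Best response: produce nothing and absorb the £96 fixed cost.

Shut down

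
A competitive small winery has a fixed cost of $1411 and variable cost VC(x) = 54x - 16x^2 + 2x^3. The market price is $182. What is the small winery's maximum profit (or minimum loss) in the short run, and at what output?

Profit = -$387 at x = 8

AVC = 54 - 16x + 2x^2 has its minimum $22 at x = 4; price $182 clears that bar, so the firm operates.
MC = 54 - 32x + 6x^2. Setting P = MC and taking the root on the rising branch gives x* = 8.
TR = 182·8 = 1456. TC = 1411 + 432 = 1843. Profit = 1456 − 1843 = -$387.
By producing, the firm covers all variable cost plus $1024 of fixed cost; shutting down would lose the full $1411.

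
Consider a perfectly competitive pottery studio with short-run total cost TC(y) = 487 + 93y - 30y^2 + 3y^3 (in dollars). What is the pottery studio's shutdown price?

$18 per unit

The firm shuts down when price falls below the minimum of average variable cost. AVC = VC/y = 93 - 30y + 3y^2.
At the minimum of AVC, MC = AVC. MC = 93 - 60y + 9y^2; setting MC = AVC gives 6y^2 - 30y = 0, so y = 5. min AVC = 18.
For P < $18 the firm produces nothing.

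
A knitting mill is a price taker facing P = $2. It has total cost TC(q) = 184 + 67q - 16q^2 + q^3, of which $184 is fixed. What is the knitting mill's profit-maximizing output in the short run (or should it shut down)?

Variable cost is VC = 67q - 16q^2 + q^3, so AVC = VC/q = 67 - 16q + q^2 and MC = dTC/dq = 67 - 32q + 3q^2.
AVC hits its minimum where MC = AVC, at q = 8, giving min AVC = 67 - 16·8 + 8^2 = $3.
With P < min AVC ($2 < $3), every unit sold adds to the loss.
Shutting down limits the loss to fixed cost, $184.

Shut down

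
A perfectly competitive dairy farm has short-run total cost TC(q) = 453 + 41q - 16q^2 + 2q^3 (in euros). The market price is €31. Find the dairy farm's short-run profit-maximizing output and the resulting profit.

AVC = 41 - 16q + 2q^2 has its minimum €9 at q = 4; price €31 clears that bar, so the firm operates.
With MC = 41 - 32q + 6q^2, P = MC on the upward-sloping part at q* = 5.
TR = 31·5 = 155. TC = 453 + 55 = 508. Profit = 155 − 508 = -€353.
Shutting down would mean losing the fixed cost of €453, so operating at a loss of €353 is better by €100.

Profit = -€353 at q = 5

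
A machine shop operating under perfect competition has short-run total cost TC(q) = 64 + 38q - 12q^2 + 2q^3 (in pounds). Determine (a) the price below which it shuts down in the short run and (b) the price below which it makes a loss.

Shutdown price = min AVC. AVC = 38 - 12q + 2q^2, with vertex at q = 3 and minimum £20.
ATC = 64/q + 38 - 12q + 2q^2. Setting dATC/dq = −64/q^2 − 12 + 4q = 0 gives q = 4 (since 4·4^3 − 12·4^2 = 64).
min ATC = 64/4 + 38 − 12·4 + 2·4^2 = £38. That is the break-even price.
Between these two prices the firm operates at a loss; above £38 it earns a profit.

Shutdown price = £20; break-even price = £38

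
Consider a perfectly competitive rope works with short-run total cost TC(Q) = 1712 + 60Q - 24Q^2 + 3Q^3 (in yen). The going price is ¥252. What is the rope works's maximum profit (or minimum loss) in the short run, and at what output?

AVC = 60 - 24Q + 3Q^2 has its minimum ¥12 at Q = 4; price ¥252 clears that bar, so the firm operates.
With MC = 60 - 48Q + 9Q^2, P = MC on the upward-sloping part at Q* = 8.
TR = 252·8 = 2016. TC = 1712 + 480 = 2192. Profit = 2016 − 2192 = -¥176.
Shutting down would mean losing the fixed cost of ¥1712, so operating at a loss of ¥176 is better by ¥1536.

Profit = -¥176 at Q = 8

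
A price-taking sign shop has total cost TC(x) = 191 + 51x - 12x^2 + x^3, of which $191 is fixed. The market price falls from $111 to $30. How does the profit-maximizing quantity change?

AVC = 51 - 12x + x^2, minimized at x = 6 where min AVC = $15. MC = 51 - 24x + 3x^2.
With P = $111 above the shutdown price, P = MC gives x = 10.
At P = $30 ≥ min AVC, set P = MC: x = 7. The firm stays open but cuts output.

Output falls from 10 to 7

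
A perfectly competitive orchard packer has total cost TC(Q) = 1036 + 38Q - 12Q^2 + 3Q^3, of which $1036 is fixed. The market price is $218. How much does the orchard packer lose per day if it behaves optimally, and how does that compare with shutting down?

Profit = -$172 at Q = 6

AVC = 38 - 12Q + 3Q^2 has its minimum $26 at Q = 2; price $218 clears that bar, so the firm operates.
With MC = 38 - 24Q + 9Q^2, P = MC on the upward-sloping part at Q* = 6.
TR = 218·6 = 1308. TC = 1036 + 444 = 1480. Profit = 1308 − 1480 = -$172.
By producing, the firm covers all variable cost plus $864 of fixed cost; shutting down would lose the full $1036.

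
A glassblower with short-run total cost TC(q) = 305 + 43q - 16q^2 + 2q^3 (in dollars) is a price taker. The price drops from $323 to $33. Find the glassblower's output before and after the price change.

Output falls from 10 to 5

AVC = 43 - 16q + 2q^2, minimized at q = 4 where min AVC = $11. MC = 43 - 32q + 6q^2.
At P = $323 ≥ min AVC, set P = MC on the rising branch: q = 10.
At P = $33 ≥ min AVC, set P = MC: q = 5. The firm stays open but cuts output.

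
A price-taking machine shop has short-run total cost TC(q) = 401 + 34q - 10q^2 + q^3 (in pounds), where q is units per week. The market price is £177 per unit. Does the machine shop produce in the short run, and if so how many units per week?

Produce at q = 11

Strip out fixed cost: VC = 34q - 10q^2 + q^3. Then AVC = 34 - 10q + q^2 and MC = 34 - 20q + 3q^2.
The AVC parabola has its vertex at q = 10/2 = 5, where AVC = 34 - 10·5 + 5^2 = £9.
Because £177 ≥ £9, revenue can cover variable cost; the firm operates.
P = MC gives -143 - 20q + 3q^2 = 0, with roots -13/3 and 11. Take the larger (rising MC): q* = 11.
Check: AVC at q = 11 is £45 ≤ P, so revenue covers variable cost.
Profit = P·q − TC = 177·11 − 896 = £1051.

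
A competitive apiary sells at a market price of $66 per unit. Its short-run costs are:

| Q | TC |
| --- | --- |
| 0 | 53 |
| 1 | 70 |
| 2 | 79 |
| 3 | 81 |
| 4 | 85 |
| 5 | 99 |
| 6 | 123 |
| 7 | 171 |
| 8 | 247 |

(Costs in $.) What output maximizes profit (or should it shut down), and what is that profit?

Profit at each row (π = 66Q − TC): Q=0: -53; Q=1: -4; Q=2: 53; Q=3: 117; Q=4: 179; Q=5: 231; Q=6: 273; Q=7: 291; Q=8: 281.
Profit is maximized at Q = 7. AVC there is 118/7 = $16.86 ≤ P, so producing beats shutting down (which would give -$53).

Q = 7; profit = $291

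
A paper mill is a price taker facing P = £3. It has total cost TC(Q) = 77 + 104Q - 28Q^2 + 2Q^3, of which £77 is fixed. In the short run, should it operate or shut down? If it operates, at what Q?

Variable cost is VC = 104Q - 28Q^2 + 2Q^3, so AVC = VC/Q = 104 - 28Q + 2Q^2 and MC = dTC/dQ = 104 - 56Q + 6Q^2.
AVC is minimized where dAVC/dQ = -28 + 4Q = 0, at Q = 7; min AVC = 104 - 28·7 + 2·7^2 = £6.
Since P = £3 < min AVC = £6, price fails to cover variable cost at any output.
The firm minimizes its loss by shutting down and losing only its fixed cost of £77.

Shut down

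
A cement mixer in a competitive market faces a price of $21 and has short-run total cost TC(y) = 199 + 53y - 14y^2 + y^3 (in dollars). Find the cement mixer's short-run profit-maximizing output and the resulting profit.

AVC = 53 - 14y + y^2 has its minimum $4 at y = 7; price $21 clears that bar, so the firm operates.
With MC = 53 - 28y + 3y^2, P = MC on the upward-sloping part at y* = 8.
TR = 21·8 = 168. TC = 199 + 40 = 239. Profit = 168 − 239 = -$71.
By producing, the firm covers all variable cost plus $128 of fixed cost; shutting down would lose the full $199.

Profit = -$71 at y = 8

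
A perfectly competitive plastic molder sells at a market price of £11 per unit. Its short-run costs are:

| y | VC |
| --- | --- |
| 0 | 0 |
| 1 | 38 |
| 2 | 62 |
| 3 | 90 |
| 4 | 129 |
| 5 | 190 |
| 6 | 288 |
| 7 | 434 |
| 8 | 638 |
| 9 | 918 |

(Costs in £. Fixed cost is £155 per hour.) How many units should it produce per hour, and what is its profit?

Tabulate TR − TC: y=0: -155; y=1: -182; y=2: -195; y=3: -212; y=4: -240; y=5: -290; y=6: -377; y=7: -512; y=8: -705; y=9: -974.
Profit is highest at y = 0. Equivalently, the lowest AVC in the table is 90/3 ≈ £30 at y = 3, and P = £11 falls below it — price never covers variable cost, so the firm shuts down and loses only its fixed cost.

y = 0 (shut down); profit = -£155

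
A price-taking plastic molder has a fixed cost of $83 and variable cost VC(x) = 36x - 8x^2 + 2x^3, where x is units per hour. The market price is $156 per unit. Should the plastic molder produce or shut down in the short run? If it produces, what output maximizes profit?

Produce at x = 6

Strip out fixed cost: VC = 36x - 8x^2 + 2x^3. Then AVC = 36 - 8x + 2x^2 and MC = 36 - 16x + 6x^2.
AVC hits its minimum where MC = AVC, at x = 2, giving min AVC = 36 - 8·2 + 2·2^2 = $28.
P = $156 exceeds min AVC = $28, so the firm stays open.
P = MC gives -120 - 16x + 6x^2 = 0, with roots -10/3 and 6. Take the larger (rising MC): x* = 6.
Check: AVC at x = 6 is $60 ≤ P, so revenue covers variable cost.
Profit = P·x − TC = 156·6 − 443 = $493.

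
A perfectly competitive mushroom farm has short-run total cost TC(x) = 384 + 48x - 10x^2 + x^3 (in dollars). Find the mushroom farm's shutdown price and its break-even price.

Shutdown price = $23; break-even price = $80

AVC = 48 - 10x + x^2; minimized at x = 5, giving min AVC = $23. That is the shutdown price.
ATC = 384/x + 48 - 10x + x^2. Setting dATC/dx = −384/x^2 − 10 + 2x = 0 gives x = 8 (since 2·8^3 − 10·8^2 = 384).
min ATC = 384/8 + 48 − 10·8 + 8^2 = $80. That is the break-even price.
Between these two prices the firm operates at a loss; above $80 it earns a profit.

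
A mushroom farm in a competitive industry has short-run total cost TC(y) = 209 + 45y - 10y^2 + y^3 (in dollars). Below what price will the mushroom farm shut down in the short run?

$20 per unit

Short-run supply begins at min AVC. From VC = 45y - 10y^2 + y^3, AVC = 45 - 10y + y^2.
At the minimum of AVC, MC = AVC. MC = 45 - 20y + 3y^2; setting MC = AVC gives 2y^2 - 10y = 0, so y = 5. min AVC = 20.
For P < $20 the firm produces nothing.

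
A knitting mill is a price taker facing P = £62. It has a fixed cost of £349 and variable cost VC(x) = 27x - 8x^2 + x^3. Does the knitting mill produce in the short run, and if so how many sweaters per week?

Produce at x = 7

Strip out fixed cost: VC = 27x - 8x^2 + x^3. Then AVC = 27 - 8x + x^2 and MC = 27 - 16x + 3x^2.
The AVC parabola has its vertex at x = 8/2 = 4, where AVC = 27 - 8·4 + 4^2 = £11.
Since P = £62 ≥ min AVC = £11, price covers variable cost and the firm should produce.
Set P = MC: 62 = 27 - 16x + 3x^2 → -35 - 16x + 3x^2 = 0. The roots are x = -5/3 and x = 7; the profit-maximizing output is on the rising part of MC, so x* = 7.
Check: AVC at x = 7 is £20 ≤ P, so revenue covers variable cost.
Profit = P·x − TC = 62·7 − 489 = -£55, a loss, but smaller than the £349 fixed cost the firm would lose by shutting down.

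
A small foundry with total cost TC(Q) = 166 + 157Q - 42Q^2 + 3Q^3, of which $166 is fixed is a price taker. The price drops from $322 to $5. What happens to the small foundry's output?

Output falls from 11 to 0 (the firm shuts down)

MC = 157 - 84Q + 9Q^2; the shutdown threshold is min AVC = $10 (at Q = 7).
With P = $322 above the shutdown price, P = MC gives Q = 11.
At P = $5 < min AVC = $10, price no longer covers variable cost at any output, so the firm shuts down: Q = 0.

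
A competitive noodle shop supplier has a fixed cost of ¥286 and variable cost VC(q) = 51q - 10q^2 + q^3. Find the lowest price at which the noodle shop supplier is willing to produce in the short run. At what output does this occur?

The shutdown price is the minimum of AVC. VC = 51q - 10q^2 + q^3, so AVC = 51 - 10q + q^2.
dAVC/dq = -10 + 2q = 0 gives q = 5. min AVC = 51 - 10·5 + 5^2 = 26.
For P < ¥26 the firm produces nothing.

¥26 per unit, at q = 5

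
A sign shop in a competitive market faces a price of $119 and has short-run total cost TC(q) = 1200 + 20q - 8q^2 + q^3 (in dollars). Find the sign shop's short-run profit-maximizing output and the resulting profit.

AVC = 20 - 8q + q^2 has its minimum $4 at q = 4; price $119 clears that bar, so the firm operates.
With MC = 20 - 16q + 3q^2, P = MC on the upward-sloping part at q* = 9.
TR = 119·9 = 1071. TC = 1200 + 261 = 1461. Profit = 1071 − 1461 = -$390.
That loss of $390 beats the $1200 the firm would lose by shutting down; producing recovers $810 of fixed cost.

Profit = -$390 at q = 9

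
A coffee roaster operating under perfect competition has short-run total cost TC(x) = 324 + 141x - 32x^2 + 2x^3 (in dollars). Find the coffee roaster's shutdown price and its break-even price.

Shutdown price = $13; break-even price = $51

AVC = 141 - 32x + 2x^2; minimized at x = 8, giving min AVC = $13. That is the shutdown price.
ATC = 324/x + 141 - 32x + 2x^2. Setting dATC/dx = −324/x^2 − 32 + 4x = 0 gives x = 9 (since 4·9^3 − 32·9^2 = 324).
min ATC = 324/9 + 141 − 32·9 + 2·9^2 = $51. That is the break-even price.
For $13 ≤ P < $51 the firm produces at a loss; below $13 it shuts down.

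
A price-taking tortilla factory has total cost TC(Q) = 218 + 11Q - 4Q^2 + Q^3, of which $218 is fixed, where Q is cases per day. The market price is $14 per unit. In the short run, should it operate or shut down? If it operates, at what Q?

Produce at Q = 3

Variable cost is VC = 11Q - 4Q^2 + Q^3, so AVC = VC/Q = 11 - 4Q + Q^2 and MC = dTC/dQ = 11 - 8Q + 3Q^2.
AVC is minimized where dAVC/dQ = -4 + 2Q = 0, at Q = 2; min AVC = 11 - 4·2 + 2^2 = $7.
Because $14 ≥ $7, revenue can cover variable cost; the firm operates.
Set P = MC: 14 = 11 - 8Q + 3Q^2 → -3 - 8Q + 3Q^2 = 0. The roots are Q = -1/3 and Q = 3; the profit-maximizing output is on the rising part of MC, so Q* = 3.
Check: AVC at Q = 3 is $8 ≤ P, so revenue covers variable cost.
Profit = P·Q − TC = 14·3 − 242 = -$200, a loss, but smaller than the $218 fixed cost the firm would lose by shutting down.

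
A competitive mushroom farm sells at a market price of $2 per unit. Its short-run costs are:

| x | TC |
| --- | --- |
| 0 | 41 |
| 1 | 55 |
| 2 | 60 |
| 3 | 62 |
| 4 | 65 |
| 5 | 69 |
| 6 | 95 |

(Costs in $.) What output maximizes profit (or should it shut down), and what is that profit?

x = 0 (shut down); profit = -$41

Compute π = P·x − TC at each output: x=0: -41; x=1: -53; x=2: -56; x=3: -56; x=4: -57; x=5: -59; x=6: -83.
Profit is highest at x = 0. Equivalently, the lowest AVC in the table is 28/5 ≈ $5.60 at x = 5, and P = $2 falls below it — price never covers variable cost, so the firm shuts down and loses only its fixed cost.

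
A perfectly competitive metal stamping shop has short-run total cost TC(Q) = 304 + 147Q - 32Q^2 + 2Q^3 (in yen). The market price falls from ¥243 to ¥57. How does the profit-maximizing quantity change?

Output falls from 12 to 9

MC = 147 - 64Q + 6Q^2; the shutdown threshold is min AVC = ¥19 (at Q = 8).
At P = ¥243 ≥ min AVC, set P = MC on the rising branch: Q = 12.
At P = ¥57 ≥ min AVC, set P = MC: Q = 9. The firm stays open but cuts output.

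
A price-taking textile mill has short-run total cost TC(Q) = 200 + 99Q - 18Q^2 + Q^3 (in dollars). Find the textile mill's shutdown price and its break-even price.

Shutdown price = $18; break-even price = $39

AVC = 99 - 18Q + Q^2; minimized at Q = 9, giving min AVC = $18. That is the shutdown price.
ATC = 200/Q + 99 - 18Q + Q^2. Setting dATC/dQ = −200/Q^2 − 18 + 2Q = 0 gives Q = 10 (since 2·10^3 − 18·10^2 = 200).
min ATC = 200/10 + 99 − 18·10 + 10^2 = $39. That is the break-even price.
Between these two prices the firm operates at a loss; above $39 it earns a profit.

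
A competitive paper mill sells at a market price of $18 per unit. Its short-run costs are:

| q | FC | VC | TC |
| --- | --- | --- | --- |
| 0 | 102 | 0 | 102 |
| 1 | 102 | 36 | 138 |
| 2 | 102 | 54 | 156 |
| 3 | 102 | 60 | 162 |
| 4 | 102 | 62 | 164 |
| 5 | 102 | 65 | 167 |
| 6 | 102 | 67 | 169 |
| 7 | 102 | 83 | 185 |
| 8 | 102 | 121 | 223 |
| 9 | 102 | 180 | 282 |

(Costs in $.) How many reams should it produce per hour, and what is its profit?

Compute π = P·q − TC at each output: q=0: -102; q=1: -120; q=2: -120; q=3: -108; q=4: -92; q=5: -77; q=6: -61; q=7: -59; q=8: -79; q=9: -120.
Profit is maximized at q = 7. AVC there is 83/7 = $11.86 ≤ P, so producing beats shutting down (which would give -$102).

q = 7; profit = -$59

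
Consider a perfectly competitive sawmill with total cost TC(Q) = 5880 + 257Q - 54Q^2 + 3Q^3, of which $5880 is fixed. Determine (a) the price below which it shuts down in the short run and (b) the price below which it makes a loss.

Shutdown price = min AVC. AVC = 257 - 54Q + 3Q^2, with vertex at Q = 9 and minimum $14.
ATC = 5880/Q + 257 - 54Q + 3Q^2. Setting dATC/dQ = −5880/Q^2 − 54 + 6Q = 0 gives Q = 14 (since 6·14^3 − 54·14^2 = 5880).
min ATC = 5880/14 + 257 − 54·14 + 3·14^2 = $509. That is the break-even price.
Between these two prices the firm operates at a loss; above $509 it earns a profit.

Shutdown price = $14; break-even price = $509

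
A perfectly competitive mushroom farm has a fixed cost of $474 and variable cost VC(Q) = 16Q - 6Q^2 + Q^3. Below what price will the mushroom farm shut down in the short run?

Short-run supply begins at min AVC. From VC = 16Q - 6Q^2 + Q^3, AVC = 16 - 6Q + Q^2.
dAVC/dQ = -6 + 2Q = 0 gives Q = 3. min AVC = 16 - 6·3 + 3^2 = 7.
For P < $7 the firm produces nothing.

$7 per unit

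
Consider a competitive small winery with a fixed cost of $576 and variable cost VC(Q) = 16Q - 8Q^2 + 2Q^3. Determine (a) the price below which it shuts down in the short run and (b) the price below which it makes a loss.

AVC = 16 - 8Q + 2Q^2; minimized at Q = 2, giving min AVC = $8. That is the shutdown price.
ATC = 576/Q + 16 - 8Q + 2Q^2. Setting dATC/dQ = −576/Q^2 − 8 + 4Q = 0 gives Q = 6 (since 4·6^3 − 8·6^2 = 576).
min ATC = 576/6 + 16 − 8·6 + 2·6^2 = $136. That is the break-even price.
For $8 ≤ P < $136 the firm produces at a loss; below $8 it shuts down.

Shutdown price = $8; break-even price = $136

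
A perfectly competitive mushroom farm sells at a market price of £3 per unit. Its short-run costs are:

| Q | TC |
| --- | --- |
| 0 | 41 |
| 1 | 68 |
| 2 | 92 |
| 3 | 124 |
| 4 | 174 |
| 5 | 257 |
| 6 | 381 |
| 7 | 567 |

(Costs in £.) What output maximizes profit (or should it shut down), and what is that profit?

Compute π = P·Q − TC at each output: Q=0: -41; Q=1: -65; Q=2: -86; Q=3: -115; Q=4: -162; Q=5: -242; Q=6: -363; Q=7: -546.
Profit is highest at Q = 0. Equivalently, the lowest AVC in the table is 51/2 ≈ £25.50 at Q = 2, and P = £3 falls below it — price never covers variable cost, so the firm shuts down and loses only its fixed cost.

Q = 0 (shut down); profit = -£41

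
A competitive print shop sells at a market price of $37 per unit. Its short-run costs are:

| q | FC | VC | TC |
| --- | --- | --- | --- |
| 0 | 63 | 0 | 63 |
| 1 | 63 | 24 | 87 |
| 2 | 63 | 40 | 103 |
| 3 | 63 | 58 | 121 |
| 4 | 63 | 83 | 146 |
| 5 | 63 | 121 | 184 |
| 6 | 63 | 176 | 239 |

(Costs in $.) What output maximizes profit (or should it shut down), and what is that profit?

q = 4; profit = $2

Tabulate TR − TC: q=0: -63; q=1: -50; q=2: -29; q=3: -10; q=4: 2; q=5: 1; q=6: -17.
Profit is maximized at q = 4. AVC there is 83/4 = $20.75 ≤ P, so producing beats shutting down (which would give -$63).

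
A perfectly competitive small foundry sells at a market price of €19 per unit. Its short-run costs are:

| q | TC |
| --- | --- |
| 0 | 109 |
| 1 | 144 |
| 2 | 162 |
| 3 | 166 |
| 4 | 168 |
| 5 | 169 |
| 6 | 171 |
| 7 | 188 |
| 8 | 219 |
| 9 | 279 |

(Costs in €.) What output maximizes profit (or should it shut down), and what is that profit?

q = 7; profit = -€55

Compute π = P·q − TC at each output: q=0: -109; q=1: -125; q=2: -124; q=3: -109; q=4: -92; q=5: -74; q=6: -57; q=7: -55; q=8: -67; q=9: -108.
Profit is maximized at q = 7. AVC there is 79/7 = €11.29 ≤ P, so producing beats shutting down (which would give -€109).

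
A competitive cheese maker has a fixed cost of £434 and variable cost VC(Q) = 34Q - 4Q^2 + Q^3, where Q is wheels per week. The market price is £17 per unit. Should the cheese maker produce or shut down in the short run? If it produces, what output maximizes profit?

Strip out fixed cost: VC = 34Q - 4Q^2 + Q^3. Then AVC = 34 - 4Q + Q^2 and MC = 34 - 8Q + 3Q^2.
The AVC parabola has its vertex at Q = 4/2 = 2, where AVC = 34 - 4·2 + 2^2 = £30.
P = £17 lies below min AVC = £30; no output level covers variable cost.
Best response: produce nothing and absorb the £434 fixed cost.

Shut down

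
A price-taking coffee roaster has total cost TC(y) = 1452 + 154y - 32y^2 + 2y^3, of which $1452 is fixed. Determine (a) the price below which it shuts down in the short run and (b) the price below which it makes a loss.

AVC = 154 - 32y + 2y^2; minimized at y = 8, giving min AVC = $26. That is the shutdown price.
ATC = 1452/y + 154 - 32y + 2y^2. Setting dATC/dy = −1452/y^2 − 32 + 4y = 0 gives y = 11 (since 4·11^3 − 32·11^2 = 1452).
min ATC = 1452/11 + 154 − 32·11 + 2·11^2 = $176. That is the break-even price.
For $26 ≤ P < $176 the firm produces at a loss; below $26 it shuts down.

Shutdown price = $26; break-even price = $176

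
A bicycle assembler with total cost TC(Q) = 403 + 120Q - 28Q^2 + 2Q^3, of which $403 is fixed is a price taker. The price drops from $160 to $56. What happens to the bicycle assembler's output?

MC = 120 - 56Q + 6Q^2; the shutdown threshold is min AVC = $22 (at Q = 7).
With P = $160 above the shutdown price, P = MC gives Q = 10.
At P = $56 ≥ min AVC, set P = MC: Q = 8. The firm stays open but cuts output.

Output falls from 10 to 8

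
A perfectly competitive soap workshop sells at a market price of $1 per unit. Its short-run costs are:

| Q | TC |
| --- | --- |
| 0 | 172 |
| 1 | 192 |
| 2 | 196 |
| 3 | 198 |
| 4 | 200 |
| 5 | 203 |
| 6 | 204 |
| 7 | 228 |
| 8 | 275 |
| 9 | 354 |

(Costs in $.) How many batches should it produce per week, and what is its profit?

Profit at each row (π = 1Q − TC): Q=0: -172; Q=1: -191; Q=2: -194; Q=3: -195; Q=4: -196; Q=5: -198; Q=6: -198; Q=7: -221; Q=8: -267; Q=9: -345.
Profit is highest at Q = 0. Equivalently, the lowest AVC in the table is 32/6 ≈ $5.33 at Q = 6, and P = $1 falls below it — price never covers variable cost, so the firm shuts down and loses only its fixed cost.

Q = 0 (shut down); profit = -$172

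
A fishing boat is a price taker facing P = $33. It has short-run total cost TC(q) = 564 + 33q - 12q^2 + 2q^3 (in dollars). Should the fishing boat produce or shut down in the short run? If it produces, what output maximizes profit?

Produce at q = 4

From TC, MC = TC'(q) = 33 - 24q + 6q^2 and AVC = VC/q = 33 - 12q + 2q^2.
The AVC parabola has its vertex at q = 12/4 = 3, where AVC = 33 - 12·3 + 2·3^2 = $15.
Since P = $33 ≥ min AVC = $15, price covers variable cost and the firm should produce.
Set P = MC: 33 = 33 - 24q + 6q^2 → -24q + 6q^2 = 0. The roots are q = 0 and q = 4; the profit-maximizing output is on the rising part of MC, so q* = 4.
Check: AVC at q = 4 is $17 ≤ P, so revenue covers variable cost.
Profit = P·q − TC = 33·4 − 632 = -$500, a loss, but smaller than the $564 fixed cost the firm would lose by shutting down.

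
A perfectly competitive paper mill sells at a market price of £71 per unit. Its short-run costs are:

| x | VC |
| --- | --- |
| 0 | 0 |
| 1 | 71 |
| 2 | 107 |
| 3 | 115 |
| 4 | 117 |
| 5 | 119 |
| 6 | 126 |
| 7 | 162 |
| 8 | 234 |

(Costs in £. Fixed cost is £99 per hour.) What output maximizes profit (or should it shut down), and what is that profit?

x = 7; profit = £236

Compute π = P·x − TC at each output: x=0: -99; x=1: -99; x=2: -64; x=3: -1; x=4: 68; x=5: 137; x=6: 201; x=7: 236; x=8: 235.
Profit is maximized at x = 7. AVC there is 162/7 = £23.14 ≤ P, so producing beats shutting down (which would give -£99).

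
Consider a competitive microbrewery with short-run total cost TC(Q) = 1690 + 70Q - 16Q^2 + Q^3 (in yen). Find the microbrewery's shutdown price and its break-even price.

AVC = 70 - 16Q + Q^2; minimized at Q = 8, giving min AVC = ¥6. That is the shutdown price.
ATC = 1690/Q + 70 - 16Q + Q^2. Setting dATC/dQ = −1690/Q^2 − 16 + 2Q = 0 gives Q = 13 (since 2·13^3 − 16·13^2 = 1690).
min ATC = 1690/13 + 70 − 16·13 + 13^2 = ¥161. That is the break-even price.
Between these two prices the firm operates at a loss; above ¥161 it earns a profit.

Shutdown price = ¥6; break-even price = ¥161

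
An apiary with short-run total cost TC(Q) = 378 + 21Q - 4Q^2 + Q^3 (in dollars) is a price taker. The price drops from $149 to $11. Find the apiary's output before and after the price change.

Output falls from 8 to 0 (the firm shuts down)

AVC = 21 - 4Q + Q^2, minimized at Q = 2 where min AVC = $17. MC = 21 - 8Q + 3Q^2.
With P = $149 above the shutdown price, P = MC gives Q = 8.
At P = $11 < min AVC = $17, price no longer covers variable cost at any output, so the firm shuts down: Q = 0.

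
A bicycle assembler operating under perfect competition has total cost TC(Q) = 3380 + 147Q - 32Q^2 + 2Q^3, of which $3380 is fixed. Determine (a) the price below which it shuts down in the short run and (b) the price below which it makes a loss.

AVC = 147 - 32Q + 2Q^2; minimized at Q = 8, giving min AVC = $19. That is the shutdown price.
ATC = 3380/Q + 147 - 32Q + 2Q^2. Setting dATC/dQ = −3380/Q^2 − 32 + 4Q = 0 gives Q = 13 (since 4·13^3 − 32·13^2 = 3380).
min ATC = 3380/13 + 147 − 32·13 + 2·13^2 = $329. That is the break-even price.
Between these two prices the firm operates at a loss; above $329 it earns a profit.

Shutdown price = $19; break-even price = $329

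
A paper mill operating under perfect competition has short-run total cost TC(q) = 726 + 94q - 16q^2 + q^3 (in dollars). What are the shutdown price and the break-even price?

Shutdown price = $30; break-even price = $105

Shutdown price = min AVC. AVC = 94 - 16q + q^2, with vertex at q = 8 and minimum $30.
ATC = 726/q + 94 - 16q + q^2. Setting dATC/dq = −726/q^2 − 16 + 2q = 0 gives q = 11 (since 2·11^3 − 16·11^2 = 726).
min ATC = 726/11 + 94 − 16·11 + 11^2 = $105. That is the break-even price.
Between these two prices the firm operates at a loss; above $105 it earns a profit.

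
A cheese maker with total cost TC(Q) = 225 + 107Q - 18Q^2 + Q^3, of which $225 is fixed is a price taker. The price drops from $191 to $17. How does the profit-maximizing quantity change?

Output falls from 14 to 0 (the firm shuts down)

AVC = 107 - 18Q + Q^2, minimized at Q = 9 where min AVC = $26. MC = 107 - 36Q + 3Q^2.
With P = $191 above the shutdown price, P = MC gives Q = 14.
At P = $17 < min AVC = $26, price no longer covers variable cost at any output, so the firm shuts down: Q = 0.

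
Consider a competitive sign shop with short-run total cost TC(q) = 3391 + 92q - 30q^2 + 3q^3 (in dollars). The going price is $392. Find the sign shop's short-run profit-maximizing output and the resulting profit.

Profit = -$391 at q = 10

AVC = 92 - 30q + 3q^2 has its minimum $17 at q = 5; price $392 clears that bar, so the firm operates.
MC = 92 - 60q + 9q^2. Setting P = MC and taking the root on the rising branch gives q* = 10.
TR = 392·10 = 3920. TC = 3391 + 920 = 4311. Profit = 3920 − 4311 = -$391.
Shutting down would mean losing the fixed cost of $3391, so operating at a loss of $391 is better by $3000.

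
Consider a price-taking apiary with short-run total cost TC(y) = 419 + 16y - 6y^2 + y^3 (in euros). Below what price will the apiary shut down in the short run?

The shutdown price is the minimum of AVC. VC = 16y - 6y^2 + y^3, so AVC = 16 - 6y + y^2.
At the minimum of AVC, MC = AVC. MC = 16 - 12y + 3y^2; setting MC = AVC gives 2y^2 - 6y = 0, so y = 3. min AVC = 7.
The firm shuts down for any P below €7.

€7 per unit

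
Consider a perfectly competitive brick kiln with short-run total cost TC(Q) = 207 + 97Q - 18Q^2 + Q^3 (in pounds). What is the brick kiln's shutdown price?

The shutdown price is the minimum of AVC. VC = 97Q - 18Q^2 + Q^3, so AVC = 97 - 18Q + Q^2.
dAVC/dQ = -18 + 2Q = 0 gives Q = 9. min AVC = 97 - 18·9 + 9^2 = 16.
The firm shuts down for any P below £16.

£16 per unit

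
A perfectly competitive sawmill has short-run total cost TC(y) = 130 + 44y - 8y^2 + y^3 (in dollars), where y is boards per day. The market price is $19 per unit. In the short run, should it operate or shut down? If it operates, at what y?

Shut down

Strip out fixed cost: VC = 44y - 8y^2 + y^3. Then AVC = 44 - 8y + y^2 and MC = 44 - 16y + 3y^2.
The AVC parabola has its vertex at y = 8/2 = 4, where AVC = 44 - 8·4 + 4^2 = $28.
Since P = $19 < min AVC = $28, price fails to cover variable cost at any output.
The firm minimizes its loss by shutting down and losing only its fixed cost of $130.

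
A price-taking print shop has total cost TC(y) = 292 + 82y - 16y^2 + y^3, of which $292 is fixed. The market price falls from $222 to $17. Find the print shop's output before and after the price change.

Output falls from 14 to 0 (the firm shuts down)

MC = 82 - 32y + 3y^2; the shutdown threshold is min AVC = $18 (at y = 8).
With P = $222 above the shutdown price, P = MC gives y = 14.
At P = $17 < min AVC = $18, price no longer covers variable cost at any output, so the firm shuts down: y = 0.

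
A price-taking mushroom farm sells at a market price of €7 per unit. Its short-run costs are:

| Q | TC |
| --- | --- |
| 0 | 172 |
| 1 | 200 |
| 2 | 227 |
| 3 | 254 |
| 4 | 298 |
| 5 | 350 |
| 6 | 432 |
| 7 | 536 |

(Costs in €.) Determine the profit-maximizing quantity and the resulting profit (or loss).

Compute π = P·Q − TC at each output: Q=0: -172; Q=1: -193; Q=2: -213; Q=3: -233; Q=4: -270; Q=5: -315; Q=6: -390; Q=7: -487.
Profit is highest at Q = 0. Equivalently, the lowest AVC in the table is 82/3 ≈ €27.33 at Q = 3, and P = €7 falls below it — price never covers variable cost, so the firm shuts down and loses only its fixed cost.

Q = 0 (shut down); profit = -€172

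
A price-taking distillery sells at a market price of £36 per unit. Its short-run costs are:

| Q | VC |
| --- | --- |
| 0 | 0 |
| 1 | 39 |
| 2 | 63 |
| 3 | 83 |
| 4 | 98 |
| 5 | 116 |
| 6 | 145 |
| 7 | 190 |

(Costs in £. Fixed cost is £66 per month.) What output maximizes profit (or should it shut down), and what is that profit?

Tabulate TR − TC: Q=0: -66; Q=1: -69; Q=2: -57; Q=3: -41; Q=4: -20; Q=5: -2; Q=6: 5; Q=7: -4.
Profit is maximized at Q = 6. AVC there is 145/6 = £24.17 ≤ P, so producing beats shutting down (which would give -£66).

Q = 6; profit = £5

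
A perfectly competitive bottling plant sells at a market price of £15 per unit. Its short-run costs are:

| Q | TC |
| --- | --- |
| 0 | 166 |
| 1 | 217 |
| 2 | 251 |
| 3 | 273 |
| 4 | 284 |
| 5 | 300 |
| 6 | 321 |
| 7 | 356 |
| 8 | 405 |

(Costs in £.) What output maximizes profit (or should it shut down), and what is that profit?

Q = 0 (shut down); profit = -£166

Tabulate TR − TC: Q=0: -166; Q=1: -202; Q=2: -221; Q=3: -228; Q=4: -224; Q=5: -225; Q=6: -231; Q=7: -251; Q=8: -285.
Profit is highest at Q = 0. Equivalently, the lowest AVC in the table is 155/6 ≈ £25.83 at Q = 6, and P = £15 falls below it — price never covers variable cost, so the firm shuts down and loses only its fixed cost.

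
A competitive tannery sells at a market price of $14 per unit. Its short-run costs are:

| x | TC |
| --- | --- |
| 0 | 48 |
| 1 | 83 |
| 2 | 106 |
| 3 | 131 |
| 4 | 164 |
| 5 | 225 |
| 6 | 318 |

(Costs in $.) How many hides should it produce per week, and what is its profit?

x = 0 (shut down); profit = -$48

Profit at each row (π = 14x − TC): x=0: -48; x=1: -69; x=2: -78; x=3: -89; x=4: -108; x=5: -155; x=6: -234.
Profit is highest at x = 0. Equivalently, the lowest AVC in the table is 83/3 ≈ $27.67 at x = 3, and P = $14 falls below it — price never covers variable cost, so the firm shuts down and loses only its fixed cost.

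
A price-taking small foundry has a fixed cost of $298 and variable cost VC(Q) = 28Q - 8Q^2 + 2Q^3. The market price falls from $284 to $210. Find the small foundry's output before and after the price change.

Output falls from 8 to 7

AVC = 28 - 8Q + 2Q^2, minimized at Q = 2 where min AVC = $20. MC = 28 - 16Q + 6Q^2.
With P = $284 above the shutdown price, P = MC gives Q = 8.
At P = $210 ≥ min AVC, set P = MC: Q = 7. The firm stays open but cuts output.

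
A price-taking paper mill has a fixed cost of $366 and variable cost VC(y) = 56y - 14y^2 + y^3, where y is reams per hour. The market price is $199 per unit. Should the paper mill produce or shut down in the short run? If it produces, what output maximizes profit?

Strip out fixed cost: VC = 56y - 14y^2 + y^3. Then AVC = 56 - 14y + y^2 and MC = 56 - 28y + 3y^2.
AVC is minimized where dAVC/dy = -14 + 2y = 0, at y = 7; min AVC = 56 - 14·7 + 7^2 = $7.
Since P = $199 ≥ min AVC = $7, price covers variable cost and the firm should produce.
Solving P = MC: -143 - 28y + 3y^2 = 0 ⇒ y = -11/3 or 13. On the upward-sloping branch, y* = 13.
Check: AVC at y = 13 is $43 ≤ P, so revenue covers variable cost.
Profit = P·y − TC = 199·13 − 925 = $1662.

Produce at y = 13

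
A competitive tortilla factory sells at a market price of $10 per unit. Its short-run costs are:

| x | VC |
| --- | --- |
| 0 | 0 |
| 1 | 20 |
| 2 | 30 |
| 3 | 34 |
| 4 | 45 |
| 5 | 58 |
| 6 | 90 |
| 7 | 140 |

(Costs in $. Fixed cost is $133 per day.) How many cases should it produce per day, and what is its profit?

x = 0 (shut down); profit = -$133

Compute π = P·x − TC at each output: x=0: -133; x=1: -143; x=2: -143; x=3: -137; x=4: -138; x=5: -141; x=6: -163; x=7: -203.
Profit is highest at x = 0. Equivalently, the lowest AVC in the table is 45/4 ≈ $11.25 at x = 4, and P = $10 falls below it — price never covers variable cost, so the firm shuts down and loses only its fixed cost.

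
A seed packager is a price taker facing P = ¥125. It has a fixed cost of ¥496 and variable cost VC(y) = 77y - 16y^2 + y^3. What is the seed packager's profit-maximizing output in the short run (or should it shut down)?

Variable cost is VC = 77y - 16y^2 + y^3, so AVC = VC/y = 77 - 16y + y^2 and MC = dTC/dy = 77 - 32y + 3y^2.
The AVC parabola has its vertex at y = 16/2 = 8, where AVC = 77 - 16·8 + 8^2 = ¥13.
Since P = ¥125 ≥ min AVC = ¥13, price covers variable cost and the firm should produce.
Set P = MC: 125 = 77 - 32y + 3y^2 → -48 - 32y + 3y^2 = 0. The roots are y = -4/3 and y = 12; the profit-maximizing output is on the rising part of MC, so y* = 12.
Check: AVC at y = 12 is ¥29 ≤ P, so revenue covers variable cost.
Profit = P·y − TC = 125·12 − 844 = ¥656.

Produce at y = 12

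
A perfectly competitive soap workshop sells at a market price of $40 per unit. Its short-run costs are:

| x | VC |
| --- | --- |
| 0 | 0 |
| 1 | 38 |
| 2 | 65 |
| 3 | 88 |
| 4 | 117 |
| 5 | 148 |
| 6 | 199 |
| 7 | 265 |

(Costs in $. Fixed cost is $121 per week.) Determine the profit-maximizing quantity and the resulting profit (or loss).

Compute π = P·x − TC at each output: x=0: -121; x=1: -119; x=2: -106; x=3: -89; x=4: -78; x=5: -69; x=6: -80; x=7: -106.
Profit is maximized at x = 5. AVC there is 148/5 = $29.60 ≤ P, so producing beats shutting down (which would give -$121).

x = 5; profit = -$69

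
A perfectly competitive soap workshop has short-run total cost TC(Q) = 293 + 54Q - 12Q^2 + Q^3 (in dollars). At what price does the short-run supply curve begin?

$18 per unit

The shutdown price is the minimum of AVC. VC = 54Q - 12Q^2 + Q^3, so AVC = 54 - 12Q + Q^2.
dAVC/dQ = -12 + 2Q = 0 gives Q = 6. min AVC = 54 - 12·6 + 6^2 = 18.
The firm shuts down for any P below $18.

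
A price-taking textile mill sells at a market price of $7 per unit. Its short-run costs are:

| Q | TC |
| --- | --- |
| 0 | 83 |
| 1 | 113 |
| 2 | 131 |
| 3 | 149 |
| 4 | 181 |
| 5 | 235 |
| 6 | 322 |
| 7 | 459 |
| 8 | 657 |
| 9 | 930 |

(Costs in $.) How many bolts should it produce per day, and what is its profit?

Q = 0 (shut down); profit = -$83

Compute π = P·Q − TC at each output: Q=0: -83; Q=1: -106; Q=2: -117; Q=3: -128; Q=4: -153; Q=5: -200; Q=6: -280; Q=7: -410; Q=8: -601; Q=9: -867.
Profit is highest at Q = 0. Equivalently, the lowest AVC in the table is 66/3 ≈ $22 at Q = 3, and P = $7 falls below it — price never covers variable cost, so the firm shuts down and loses only its fixed cost.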